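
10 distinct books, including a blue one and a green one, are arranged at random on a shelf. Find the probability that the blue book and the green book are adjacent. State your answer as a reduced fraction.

There are 10! = 3628800 arrangements.
Treat the blue book and the green book as a block: 9! arrangements of the blocks × 2 orders within the block = 2·362880 = 725760.
Probability = 725760/3628800 = 1/5.

1/5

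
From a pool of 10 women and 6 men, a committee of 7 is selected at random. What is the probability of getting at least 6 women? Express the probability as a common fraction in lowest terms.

Total selections: C(16,7) = 11440.
Favorable selections (at least 6 women): C(10,6)·C(6,1) + C(10,7)·C(6,0) = 1260 + 120 = 1380.
Probability = 1380/11440 = 69/572.

69/572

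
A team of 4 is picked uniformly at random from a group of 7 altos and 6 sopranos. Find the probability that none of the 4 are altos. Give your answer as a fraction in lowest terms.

There are C(13,4) = 715 possible selections.
Selections with no altos (all sopranos): C(6,4) = 15.
Probability = 15/715 = 3/143.

3/143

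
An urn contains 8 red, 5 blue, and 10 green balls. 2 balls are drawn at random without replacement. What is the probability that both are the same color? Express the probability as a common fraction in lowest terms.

There are C(23,2) = 253 ways to draw 2 balls.
All same color: C(8,2) + C(5,2) + C(10,2) = 28 + 10 + 45 = 83.
Probability = 83/253.

83/253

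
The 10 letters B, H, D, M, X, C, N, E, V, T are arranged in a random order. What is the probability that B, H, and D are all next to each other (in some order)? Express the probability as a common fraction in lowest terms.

There are 10! = 3628800 arrangements.
Treat the three as one block: 8! placements × 3! orders within the block = 40320·6 = 241920.
Probability = 241920/3628800 = 1/15.

1/15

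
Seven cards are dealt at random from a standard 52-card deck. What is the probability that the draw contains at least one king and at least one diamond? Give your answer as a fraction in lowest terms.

There are C(52,7) = 133784560 possible draws.
By inclusion-exclusion on the complements, draws missing all kings or all diamonds: C(48,7) + C(39,7) − C(36,7) = 73629072 + 15380937 − 8347680 = 80662329.
So draws with at least one of each: 133784560 − 80662329 = 53122231, probability 53122231/133784560.

53122231/133784560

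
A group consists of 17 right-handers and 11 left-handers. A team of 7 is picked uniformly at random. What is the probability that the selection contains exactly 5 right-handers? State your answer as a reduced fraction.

There are C(28,7) = 1184040 ways to choose 7 from 28.
Selections with exactly 5 right-handers: choose 5 of the 17 right-handers and 2 of the 11 left-handers, C(17,5)·C(11,2) = 6188·55 = 340340.
Probability = 340340/1184040 = 119/414.

119/414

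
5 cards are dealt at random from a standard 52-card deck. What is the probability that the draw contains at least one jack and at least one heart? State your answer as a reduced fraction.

229297/866320

There are C(52,5) = 2598960 possible draws.
By inclusion-exclusion on the complements, draws missing all jacks or all hearts: C(48,5) + C(39,5) − C(36,5) = 1712304 + 575757 − 376992 = 1911069.
So draws with at least one of each: 2598960 − 1911069 = 687891, probability 687891/2598960 = 229297/866320.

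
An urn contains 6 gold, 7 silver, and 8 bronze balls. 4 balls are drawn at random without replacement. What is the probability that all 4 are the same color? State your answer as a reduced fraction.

8/399

There are C(21,4) = 5985 ways to draw 4 balls.
All same color: C(6,4) + C(7,4) + C(8,4) = 15 + 35 + 70 = 120.
Probability = 120/5985 = 8/399.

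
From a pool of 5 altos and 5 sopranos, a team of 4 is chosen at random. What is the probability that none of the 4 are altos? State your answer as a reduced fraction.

There are C(10,4) = 210 possible selections.
Selections with no altos (all sopranos): C(5,4) = 5.
Probability = 5/210 = 1/42.

1/42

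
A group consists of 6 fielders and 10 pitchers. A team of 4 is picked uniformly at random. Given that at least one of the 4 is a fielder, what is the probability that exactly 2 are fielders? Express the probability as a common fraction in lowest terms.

Work in counts. Selections with at least one fielder: C(16,4) − C(10,4) = 1820 − 210 = 1610.
Of those, selections where exactly 2 are fielders: C(6,2)·C(10,2) = 15·45 = 675.
Conditional probability = 675/1610 = 135/322.

135/322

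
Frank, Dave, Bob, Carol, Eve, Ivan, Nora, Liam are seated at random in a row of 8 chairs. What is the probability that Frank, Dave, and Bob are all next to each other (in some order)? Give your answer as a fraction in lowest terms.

There are 8! = 40320 arrangements.
Treat the three as one block: 6! placements × 3! orders within the block = 720·6 = 4320.
Probability = 4320/40320 = 3/28.

3/28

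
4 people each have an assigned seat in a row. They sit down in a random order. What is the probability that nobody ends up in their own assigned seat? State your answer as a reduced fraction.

There are 4! = 24 seatings.
By inclusion-exclusion, seatings with no fixed points: C(4,0)·4! − C(4,1)·3! + C(4,2)·2! − C(4,3)·1! + C(4,4)·0! = 9.
Probability = 9/24 = 3/8.

3/8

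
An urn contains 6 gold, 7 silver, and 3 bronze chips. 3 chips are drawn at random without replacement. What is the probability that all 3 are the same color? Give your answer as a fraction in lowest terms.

1/10

There are C(16,3) = 560 ways to draw 3 chips.
All same color: C(6,3) + C(7,3) + C(3,3) = 20 + 35 + 1 = 56.
Probability = 56/560 = 1/10.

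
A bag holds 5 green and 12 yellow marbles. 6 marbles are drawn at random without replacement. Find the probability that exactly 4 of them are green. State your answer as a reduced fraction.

There are C(17,6) = 12376 ways to choose 6 from 17.
Selections with exactly 4 green: choose 4 of the 5 green and 2 of the 12 yellow, C(5,4)·C(12,2) = 5·66 = 330.
Probability = 330/12376 = 165/6188.

165/6188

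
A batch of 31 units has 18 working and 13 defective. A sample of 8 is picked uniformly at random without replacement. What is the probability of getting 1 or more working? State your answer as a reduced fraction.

67414/67425

There are C(31,8) = 7888725 ways to choose the 8.
The complement is all 8 are defective: C(13,8) = 1287.
Probability = 1 − 1287/7888725 = 7887438/7888725 = 67414/67425.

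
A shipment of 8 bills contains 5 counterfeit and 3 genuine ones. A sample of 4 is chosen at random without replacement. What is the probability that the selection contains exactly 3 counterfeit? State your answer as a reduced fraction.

The sample space is all 4-subsets of the 8: C(8,4) = 70.
Selections with exactly 3 counterfeit: choose 3 of the 5 counterfeit and 1 of the 3 genuine, C(5,3)·C(3,1) = 10·3 = 30.
Probability = 30/70 = 3/7.

3/7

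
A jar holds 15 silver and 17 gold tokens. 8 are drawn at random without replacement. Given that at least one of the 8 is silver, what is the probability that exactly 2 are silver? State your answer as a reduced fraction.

Work in counts. Selections with at least one silver: C(32,8) − C(17,8) = 10518300 − 24310 = 10493990.
Of those, selections where exactly 2 are silver: C(15,2)·C(17,6) = 105·12376 = 1299480.
Conditional probability = 1299480/10493990 = 9996/80723.

9996/80723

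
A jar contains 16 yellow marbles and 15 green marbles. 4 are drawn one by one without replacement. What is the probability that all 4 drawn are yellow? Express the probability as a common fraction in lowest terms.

52/899

Multiply the conditional probabilities at each draw: 16/31 · 15/30 · 14/29 · 13/28 = 43680/755160 = 52/899.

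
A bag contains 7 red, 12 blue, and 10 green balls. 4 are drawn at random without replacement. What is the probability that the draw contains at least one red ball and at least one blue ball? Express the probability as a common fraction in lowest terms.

2038/3393

There are C(29,4) = 23751 possible draws.
By inclusion-exclusion on the complements, draws missing all red or all blue: C(22,4) + C(17,4) − C(10,4) = 7315 + 2380 − 210 = 9485.
So draws with at least one of each: 23751 − 9485 = 14266, probability 14266/23751 = 2038/3393.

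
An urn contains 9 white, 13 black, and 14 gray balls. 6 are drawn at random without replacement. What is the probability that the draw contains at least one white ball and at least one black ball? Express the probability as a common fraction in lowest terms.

There are C(36,6) = 1947792 possible draws.
By inclusion-exclusion on the complements, draws missing all white or all black: C(27,6) + C(23,6) − C(14,6) = 296010 + 100947 − 3003 = 393954.
So draws with at least one of each: 1947792 − 393954 = 1553838, probability 1553838/1947792 = 23543/29512.

23543/29512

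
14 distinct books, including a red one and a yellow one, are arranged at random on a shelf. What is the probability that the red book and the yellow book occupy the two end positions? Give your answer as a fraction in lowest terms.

There are 14! = 87178291200 arrangements.
Place the red book and the yellow book at the ends in 2 ways, arrange the remaining 12 in 12! = 479001600 ways: 2·479001600 = 958003200.
Probability = 958003200/87178291200 = 1/91.

1/91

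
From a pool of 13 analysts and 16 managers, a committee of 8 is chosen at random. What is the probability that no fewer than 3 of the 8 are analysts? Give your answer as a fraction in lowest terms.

There are C(29,8) = 4292145 ways to choose the 8.
Count the complement (fewer than 3 analysts): C(13,0)·C(16,8) + C(13,1)·C(16,7) + C(13,2)·C(16,6) = 12870 + 148720 + 624624 = 786214.
Probability = 1 − 786214/4292145 = 3505931/4292145 = 24517/30015.

24517/30015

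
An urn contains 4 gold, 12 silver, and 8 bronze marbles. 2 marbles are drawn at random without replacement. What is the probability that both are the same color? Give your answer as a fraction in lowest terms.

25/69

There are C(24,2) = 276 ways to draw 2 marbles.
All same color: C(4,2) + C(12,2) + C(8,2) = 6 + 66 + 28 = 100.
Probability = 100/276 = 25/69.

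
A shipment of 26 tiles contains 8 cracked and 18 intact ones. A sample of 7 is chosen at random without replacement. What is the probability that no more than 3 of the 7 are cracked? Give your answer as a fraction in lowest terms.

There are C(26,7) = 657800 ways to choose the 7.
Favorable selections (no more than 3 cracked): C(8,0)·C(18,7) + C(8,1)·C(18,6) + C(8,2)·C(18,5) + C(8,3)·C(18,4) = 31824 + 148512 + 239904 + 171360 = 591600.
Probability = 591600/657800 = 2958/3289.

2958/3289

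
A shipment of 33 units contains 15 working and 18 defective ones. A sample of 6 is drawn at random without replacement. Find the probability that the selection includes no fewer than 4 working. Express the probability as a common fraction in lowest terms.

Total selections: C(33,6) = 1107568.
Favorable selections (no fewer than 4 working): C(15,4)·C(18,2) + C(15,5)·C(18,1) + C(15,6)·C(18,0) = 208845 + 54054 + 5005 = 267904.
Probability = 267904/1107568 = 2392/9889.

2392/9889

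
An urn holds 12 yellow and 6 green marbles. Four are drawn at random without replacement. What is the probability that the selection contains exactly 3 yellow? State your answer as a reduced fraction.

There are C(18,4) = 3060 ways to choose 4 from 18.
Selections with exactly 3 yellow: choose 3 of the 12 yellow and 1 of the 6 green, C(12,3)·C(6,1) = 220·6 = 1320.
Probability = 1320/3060 = 22/51.

22/51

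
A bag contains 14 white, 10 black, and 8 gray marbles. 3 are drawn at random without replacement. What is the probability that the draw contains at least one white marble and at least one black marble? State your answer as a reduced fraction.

There are C(32,3) = 4960 possible draws.
By inclusion-exclusion on the complements, draws missing all white or all black: C(18,3) + C(22,3) − C(8,3) = 816 + 1540 − 56 = 2300.
So draws with at least one of each: 4960 − 2300 = 2660, probability 2660/4960 = 133/248.

133/248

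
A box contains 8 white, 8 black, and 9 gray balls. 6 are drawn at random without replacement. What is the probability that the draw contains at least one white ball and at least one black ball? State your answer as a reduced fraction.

There are C(25,6) = 177100 possible draws.
By inclusion-exclusion on the complements, draws missing all white or all black: C(17,6) + C(17,6) − C(9,6) = 12376 + 12376 − 84 = 24668.
So draws with at least one of each: 177100 − 24668 = 152432, probability 152432/177100 = 5444/6325.

5444/6325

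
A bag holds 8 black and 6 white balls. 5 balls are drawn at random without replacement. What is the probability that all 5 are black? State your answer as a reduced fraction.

4/143

There are C(14,5) = 2002 possible selections.
Selections with all black: C(8,5) = 56.
Probability = 56/2002 = 4/143.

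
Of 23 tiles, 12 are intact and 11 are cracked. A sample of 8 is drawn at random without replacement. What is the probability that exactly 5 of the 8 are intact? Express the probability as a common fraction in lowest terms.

1980/7429

The sample space is all 8-subsets of the 23: C(23,8) = 490314.
Selections with exactly 5 intact: choose 5 of the 12 intact and 3 of the 11 cracked, C(12,5)·C(11,3) = 792·165 = 130680.
Probability = 130680/490314 = 1980/7429.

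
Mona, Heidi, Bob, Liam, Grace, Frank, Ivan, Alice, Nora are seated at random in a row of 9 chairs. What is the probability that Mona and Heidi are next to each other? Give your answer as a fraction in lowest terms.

2/9

There are 9! = 362880 arrangements.
Treat Mona and Heidi as a block: 8! arrangements of the blocks × 2 orders within the block = 2·40320 = 80640.
Probability = 80640/362880 = 2/9.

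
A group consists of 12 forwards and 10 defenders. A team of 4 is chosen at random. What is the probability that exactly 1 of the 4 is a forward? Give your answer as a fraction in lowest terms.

The sample space is all 4-subsets of the 22: C(22,4) = 7315.
Selections with exactly 1 forward: choose 1 of the 12 forwards and 3 of the 10 defenders, C(12,1)·C(10,3) = 12·120 = 1440.
Probability = 1440/7315 = 288/1463.

288/1463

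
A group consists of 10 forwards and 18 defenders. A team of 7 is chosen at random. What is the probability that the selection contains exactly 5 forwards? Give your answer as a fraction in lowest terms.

There are C(28,7) = 1184040 ways to choose 7 from 28.
Selections with exactly 5 forwards: choose 5 of the 10 forwards and 2 of the 18 defenders, C(10,5)·C(18,2) = 252·153 = 38556.
Probability = 38556/1184040 = 1071/32890.

1071/32890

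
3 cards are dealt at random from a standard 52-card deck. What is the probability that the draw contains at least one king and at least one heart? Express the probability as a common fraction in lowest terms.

33/260

There are C(52,3) = 22100 possible draws.
By inclusion-exclusion on the complements, draws missing all kings or all hearts: C(48,3) + C(39,3) − C(36,3) = 17296 + 9139 − 7140 = 19295.
So draws with at least one of each: 22100 − 19295 = 2805, probability 2805/22100 = 33/260.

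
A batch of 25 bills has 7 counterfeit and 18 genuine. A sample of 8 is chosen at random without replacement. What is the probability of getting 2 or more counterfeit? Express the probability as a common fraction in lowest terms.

Total selections: C(25,8) = 1081575.
Count the complement (fewer than 2 counterfeit): C(7,0)·C(18,8) + C(7,1)·C(18,7) = 43758 + 222768 = 266526.
Probability = 1 − 266526/1081575 = 815049/1081575 = 90561/120175.

90561/120175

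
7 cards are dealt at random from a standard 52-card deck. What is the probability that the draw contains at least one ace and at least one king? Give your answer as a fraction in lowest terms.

There are C(52,7) = 133784560 possible draws.
By inclusion-exclusion on the complements, draws missing all aces or all kings: C(48,7) + C(48,7) − C(44,7) = 73629072 + 73629072 − 38320568 = 108937576.
So draws with at least one of each: 133784560 − 108937576 = 24846984, probability 24846984/133784560 = 3105873/16723070.

3105873/16723070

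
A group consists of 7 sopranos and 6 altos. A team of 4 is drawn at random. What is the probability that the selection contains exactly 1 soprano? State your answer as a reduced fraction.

28/143

Total number of selections: C(13,4) = 715.
Selections with exactly 1 soprano: choose 1 of the 7 sopranos and 3 of the 6 altos, C(7,1)·C(6,3) = 7·20 = 140.
Probability = 140/715 = 28/143.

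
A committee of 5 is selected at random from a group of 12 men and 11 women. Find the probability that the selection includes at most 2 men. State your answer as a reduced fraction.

1392/3059

There are C(23,5) = 33649 ways to choose the 5.
Favorable selections (at most 2 men): C(12,0)·C(11,5) + C(12,1)·C(11,4) + C(12,2)·C(11,3) = 462 + 3960 + 10890 = 15312.
Probability = 15312/33649 = 1392/3059.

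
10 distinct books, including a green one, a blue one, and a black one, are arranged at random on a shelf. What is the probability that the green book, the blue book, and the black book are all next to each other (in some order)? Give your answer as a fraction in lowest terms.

There are 10! = 3628800 arrangements.
Treat the three as one block: 8! placements × 3! orders within the block = 40320·6 = 241920.
Probability = 241920/3628800 = 1/15.

1/15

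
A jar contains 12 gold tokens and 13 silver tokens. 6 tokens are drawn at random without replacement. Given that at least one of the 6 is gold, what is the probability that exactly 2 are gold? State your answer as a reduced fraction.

Work in counts. Selections with at least one gold: C(25,6) − C(13,6) = 177100 − 1716 = 175384.
Of those, selections where exactly 2 are gold: C(12,2)·C(13,4) = 66·715 = 47190.
Conditional probability = 47190/175384 = 2145/7972.

2145/7972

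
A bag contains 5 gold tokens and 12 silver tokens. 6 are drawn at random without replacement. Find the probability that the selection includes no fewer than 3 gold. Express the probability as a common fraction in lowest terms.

1271/6188

Total selections: C(17,6) = 12376.
Favorable selections (no fewer than 3 gold): C(5,3)·C(12,3) + C(5,4)·C(12,2) + C(5,5)·C(12,1) = 2200 + 330 + 12 = 2542.
Probability = 2542/12376 = 1271/6188.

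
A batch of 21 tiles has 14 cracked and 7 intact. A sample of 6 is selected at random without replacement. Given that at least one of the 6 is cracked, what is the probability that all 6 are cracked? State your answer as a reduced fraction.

Work in counts. Selections with at least one cracked: C(21,6) − C(7,6) = 54264 − 7 = 54257.
Of those, selections where all 6 are cracked: C(14,6) = 3003.
Conditional probability = 3003/54257 = 429/7751.

429/7751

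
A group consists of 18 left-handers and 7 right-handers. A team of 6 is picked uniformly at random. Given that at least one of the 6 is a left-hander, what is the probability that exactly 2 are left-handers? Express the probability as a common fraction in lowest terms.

Work in counts. Selections with at least one left-hander: C(25,6) − C(7,6) = 177100 − 7 = 177093.
Of those, selections where exactly 2 are left-handers: C(18,2)·C(7,4) = 153·35 = 5355.
Conditional probability = 5355/177093 = 85/2811.

85/2811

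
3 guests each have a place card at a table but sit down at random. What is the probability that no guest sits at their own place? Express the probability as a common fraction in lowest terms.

1/3

There are 3! = 6 seatings.
By inclusion-exclusion, seatings with no fixed points: C(3,0)·3! − C(3,1)·2! + C(3,2)·1! − C(3,3)·0! = 2.
Probability = 2/6 = 1/3.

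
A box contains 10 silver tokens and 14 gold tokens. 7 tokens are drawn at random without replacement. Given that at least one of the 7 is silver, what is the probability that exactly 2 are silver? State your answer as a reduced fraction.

Work in counts. Selections with at least one silver: C(24,7) − C(14,7) = 346104 − 3432 = 342672.
Of those, selections where exactly 2 are silver: C(10,2)·C(14,5) = 45·2002 = 90090.
Conditional probability = 90090/342672 = 1365/5192.

1365/5192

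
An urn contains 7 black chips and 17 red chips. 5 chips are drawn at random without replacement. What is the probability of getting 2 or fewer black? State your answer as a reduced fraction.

Total selections: C(24,5) = 42504.
Favorable selections (2 or fewer black): C(7,0)·C(17,5) + C(7,1)·C(17,4) + C(7,2)·C(17,3) = 6188 + 16660 + 14280 = 37128.
Probability = 37128/42504 = 221/253.

221/253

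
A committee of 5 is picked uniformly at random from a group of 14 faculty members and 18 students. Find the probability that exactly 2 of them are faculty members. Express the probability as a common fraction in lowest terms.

The sample space is all 5-subsets of the 32: C(32,5) = 201376.
Selections with exactly 2 faculty members: choose 2 of the 14 faculty members and 3 of the 18 students, C(14,2)·C(18,3) = 91·816 = 74256.
Probability = 74256/201376 = 663/1798.

663/1798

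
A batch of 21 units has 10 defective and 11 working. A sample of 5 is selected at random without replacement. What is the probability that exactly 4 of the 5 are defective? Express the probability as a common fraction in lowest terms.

There are C(21,5) = 20349 ways to choose 5 from 21.
Selections with exactly 4 defective: choose 4 of the 10 defective and 1 of the 11 working, C(10,4)·C(11,1) = 210·11 = 2310.
Probability = 2310/20349 = 110/969.

110/969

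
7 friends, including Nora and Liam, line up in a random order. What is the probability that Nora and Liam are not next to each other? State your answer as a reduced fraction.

There are 7! = 5040 arrangements.
Arrangements with Nora and Liam adjacent: 2·6! = 1440.
So not adjacent: 5040 − 1440 = 3600, probability 3600/5040 = 5/7.

5/7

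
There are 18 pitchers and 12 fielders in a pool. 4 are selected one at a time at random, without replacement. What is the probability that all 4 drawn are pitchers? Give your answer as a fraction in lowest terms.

Multiply the conditional probabilities at each draw: 18/30 · 17/29 · 16/28 · 15/27 = 73440/657720 = 68/609.

68/609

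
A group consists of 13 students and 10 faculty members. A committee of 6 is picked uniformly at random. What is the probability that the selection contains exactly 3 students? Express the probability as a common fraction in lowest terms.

The sample space is all 6-subsets of the 23: C(23,6) = 100947.
Selections with exactly 3 students: choose 3 of the 13 students and 3 of the 10 faculty members, C(13,3)·C(10,3) = 286·120 = 34320.
Probability = 34320/100947 = 1040/3059.

1040/3059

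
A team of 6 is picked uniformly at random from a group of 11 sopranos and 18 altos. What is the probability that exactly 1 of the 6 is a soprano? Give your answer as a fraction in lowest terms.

The sample space is all 6-subsets of the 29: C(29,6) = 475020.
Selections with exactly 1 soprano: choose 1 of the 11 sopranos and 5 of the 18 altos, C(11,1)·C(18,5) = 11·8568 = 94248.
Probability = 94248/475020 = 374/1885.

374/1885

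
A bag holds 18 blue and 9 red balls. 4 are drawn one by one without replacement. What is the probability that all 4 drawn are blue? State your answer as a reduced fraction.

34/195

Multiply the conditional probabilities at each draw: 18/27 · 17/26 · 16/25 · 15/24 = 73440/421200 = 34/195.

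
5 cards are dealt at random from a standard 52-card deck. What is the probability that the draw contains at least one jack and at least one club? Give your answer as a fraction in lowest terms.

There are C(52,5) = 2598960 possible draws.
By inclusion-exclusion on the complements, draws missing all jacks or all clubs: C(48,5) + C(39,5) − C(36,5) = 1712304 + 575757 − 376992 = 1911069.
So draws with at least one of each: 2598960 − 1911069 = 687891, probability 687891/2598960 = 229297/866320.

229297/866320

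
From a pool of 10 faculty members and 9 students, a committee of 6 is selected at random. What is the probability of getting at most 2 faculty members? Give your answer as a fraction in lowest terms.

There are C(19,6) = 27132 ways to choose the 6.
Favorable selections (at most 2 faculty members): C(10,0)·C(9,6) + C(10,1)·C(9,5) + C(10,2)·C(9,4) = 84 + 1260 + 5670 = 7014.
Probability = 7014/27132 = 167/646.

167/646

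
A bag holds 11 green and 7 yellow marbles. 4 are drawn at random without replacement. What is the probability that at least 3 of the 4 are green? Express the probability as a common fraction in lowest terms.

33/68

Total selections: C(18,4) = 3060.
Favorable selections (at least 3 green): C(11,3)·C(7,1) + C(11,4)·C(7,0) = 1155 + 330 = 1485.
Probability = 1485/3060 = 33/68.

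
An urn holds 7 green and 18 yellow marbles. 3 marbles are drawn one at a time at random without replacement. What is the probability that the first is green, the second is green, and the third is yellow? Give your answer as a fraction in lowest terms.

Multiply the conditional probabilities at each draw: 7/25 · 6/24 · 18/23 = 756/13800 = 63/1150.

63/1150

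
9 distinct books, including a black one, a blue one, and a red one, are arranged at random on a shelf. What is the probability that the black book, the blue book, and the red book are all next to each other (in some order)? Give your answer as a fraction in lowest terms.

There are 9! = 362880 arrangements.
Treat the three as one block: 7! placements × 3! orders within the block = 5040·6 = 30240.
Probability = 30240/362880 = 1/12.

1/12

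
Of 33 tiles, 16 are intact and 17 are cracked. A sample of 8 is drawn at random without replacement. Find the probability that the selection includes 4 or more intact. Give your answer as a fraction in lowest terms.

330703/534006

There are C(33,8) = 13884156 ways to choose the 8.
Count the complement (fewer than 4 intact): C(16,0)·C(17,8) + C(16,1)·C(17,7) + C(16,2)·C(17,6) + C(16,3)·C(17,5) = 24310 + 311168 + 1485120 + 3465280 = 5285878.
Probability = 1 − 5285878/13884156 = 8598278/13884156 = 330703/534006.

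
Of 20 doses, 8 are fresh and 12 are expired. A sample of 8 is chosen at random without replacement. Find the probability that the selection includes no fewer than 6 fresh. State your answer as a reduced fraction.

Total selections: C(20,8) = 125970.
Favorable selections (no fewer than 6 fresh): C(8,6)·C(12,2) + C(8,7)·C(12,1) + C(8,8)·C(12,0) = 1848 + 96 + 1 = 1945.
Probability = 1945/125970 = 389/25194.

389/25194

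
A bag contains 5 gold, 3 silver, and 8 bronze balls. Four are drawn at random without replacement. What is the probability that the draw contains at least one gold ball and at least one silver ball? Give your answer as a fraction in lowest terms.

There are C(16,4) = 1820 possible draws.
By inclusion-exclusion on the complements, draws missing all gold or all silver: C(11,4) + C(13,4) − C(8,4) = 330 + 715 − 70 = 975.
So draws with at least one of each: 1820 − 975 = 845, probability 845/1820 = 13/28.

13/28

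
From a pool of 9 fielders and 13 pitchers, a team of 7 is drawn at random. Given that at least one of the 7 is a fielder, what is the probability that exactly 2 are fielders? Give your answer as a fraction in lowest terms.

Work in counts. Selections with at least one fielder: C(22,7) − C(13,7) = 170544 − 1716 = 168828.
Of those, selections where exactly 2 are fielders: C(9,2)·C(13,5) = 36·1287 = 46332.
Conditional probability = 46332/168828 = 351/1279.

351/1279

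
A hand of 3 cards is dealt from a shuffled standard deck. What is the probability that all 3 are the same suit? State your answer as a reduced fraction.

There are C(52,3) = 22100 possible 3-card hands.
Hands of one suit: 4 suits × C(13,3) = 4·286 = 1144.
Probability = 1144/22100 = 22/425.

22/425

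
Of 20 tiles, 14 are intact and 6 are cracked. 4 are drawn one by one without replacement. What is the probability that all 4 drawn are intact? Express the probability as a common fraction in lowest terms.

1001/4845

Multiply the conditional probabilities at each draw: 14/20 · 13/19 · 12/18 · 11/17 = 24024/116280 = 1001/4845.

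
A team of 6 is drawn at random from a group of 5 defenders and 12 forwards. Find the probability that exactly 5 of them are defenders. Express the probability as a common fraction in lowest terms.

3/3094

The sample space is all 6-subsets of the 17: C(17,6) = 12376.
Selections with exactly 5 defenders: choose 5 of the 5 defenders and 1 of the 12 forwards, C(5,5)·C(12,1) = 1·12 = 12.
Probability = 12/12376 = 3/3094.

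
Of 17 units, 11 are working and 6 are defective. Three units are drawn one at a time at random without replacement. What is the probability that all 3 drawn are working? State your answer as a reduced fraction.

33/136

Multiply the conditional probabilities at each draw: 11/17 · 10/16 · 9/15 = 990/4080 = 33/136.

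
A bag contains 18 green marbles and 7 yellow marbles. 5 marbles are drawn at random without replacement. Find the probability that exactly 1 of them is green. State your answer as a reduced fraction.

The sample space is all 5-subsets of the 25: C(25,5) = 53130.
Selections with exactly 1 green: choose 1 of the 18 green and 4 of the 7 yellow, C(18,1)·C(7,4) = 18·35 = 630.
Probability = 630/53130 = 3/253.

3/253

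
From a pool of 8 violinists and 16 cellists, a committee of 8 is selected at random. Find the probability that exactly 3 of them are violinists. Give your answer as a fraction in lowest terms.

81536/245157

Total number of selections: C(24,8) = 735471.
Selections with exactly 3 violinists: choose 3 of the 8 violinists and 5 of the 16 cellists, C(8,3)·C(16,5) = 56·4368 = 244608.
Probability = 244608/735471 = 81536/245157.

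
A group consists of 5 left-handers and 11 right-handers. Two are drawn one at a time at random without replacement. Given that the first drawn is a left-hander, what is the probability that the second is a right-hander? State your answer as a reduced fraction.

After removing one left-hander, 15 remain: 4 left-handers and 11 right-handers.
So the probability the next is a right-hander is 11/15.

11/15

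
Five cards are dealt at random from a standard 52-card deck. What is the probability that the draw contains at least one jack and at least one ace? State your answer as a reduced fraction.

There are C(52,5) = 2598960 possible draws.
By inclusion-exclusion on the complements, draws missing all jacks or all aces: C(48,5) + C(48,5) − C(44,5) = 1712304 + 1712304 − 1086008 = 2338600.
So draws with at least one of each: 2598960 − 2338600 = 260360, probability 260360/2598960 = 6509/64974.

6509/64974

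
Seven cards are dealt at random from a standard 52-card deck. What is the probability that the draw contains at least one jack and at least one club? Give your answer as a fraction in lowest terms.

53122231/133784560

There are C(52,7) = 133784560 possible draws.
By inclusion-exclusion on the complements, draws missing all jacks or all clubs: C(48,7) + C(39,7) − C(36,7) = 73629072 + 15380937 − 8347680 = 80662329.
So draws with at least one of each: 133784560 − 80662329 = 53122231, probability 53122231/133784560.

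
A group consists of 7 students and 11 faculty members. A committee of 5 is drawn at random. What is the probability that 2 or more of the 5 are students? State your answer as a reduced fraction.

23/34

Total selections: C(18,5) = 8568.
Count the complement (fewer than 2 students): C(7,0)·C(11,5) + C(7,1)·C(11,4) = 462 + 2310 = 2772.
Probability = 1 − 2772/8568 = 5796/8568 = 23/34.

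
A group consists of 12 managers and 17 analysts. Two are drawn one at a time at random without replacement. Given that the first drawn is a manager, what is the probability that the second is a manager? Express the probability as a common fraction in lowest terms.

11/28

After removing one manager, 28 remain: 11 managers and 17 analysts.
So the probability the next is a manager is 11/28.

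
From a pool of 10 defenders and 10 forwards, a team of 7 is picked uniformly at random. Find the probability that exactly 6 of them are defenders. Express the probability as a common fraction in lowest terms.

The sample space is all 7-subsets of the 20: C(20,7) = 77520.
Selections with exactly 6 defenders: choose 6 of the 10 defenders and 1 of the 10 forwards, C(10,6)·C(10,1) = 210·10 = 2100.
Probability = 2100/77520 = 35/1292.

35/1292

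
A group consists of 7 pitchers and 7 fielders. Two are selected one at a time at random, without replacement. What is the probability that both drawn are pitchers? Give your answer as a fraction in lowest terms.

3/13

Multiply the conditional probabilities at each draw: 7/14 · 6/13 = 42/182 = 3/13.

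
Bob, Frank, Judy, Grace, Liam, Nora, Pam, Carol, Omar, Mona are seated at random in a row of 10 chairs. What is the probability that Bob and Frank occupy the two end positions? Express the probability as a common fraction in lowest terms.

1/45

There are 10! = 3628800 arrangements.
Place Bob and Frank at the ends in 2 ways, arrange the remaining 8 in 8! = 40320 ways: 2·40320 = 80640.
Probability = 80640/3628800 = 1/45.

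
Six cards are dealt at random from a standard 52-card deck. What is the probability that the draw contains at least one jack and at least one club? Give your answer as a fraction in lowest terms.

6772177/20358520

There are C(52,6) = 20358520 possible draws.
By inclusion-exclusion on the complements, draws missing all jacks or all clubs: C(48,6) + C(39,6) − C(36,6) = 12271512 + 3262623 − 1947792 = 13586343.
So draws with at least one of each: 20358520 − 13586343 = 6772177, probability 6772177/20358520.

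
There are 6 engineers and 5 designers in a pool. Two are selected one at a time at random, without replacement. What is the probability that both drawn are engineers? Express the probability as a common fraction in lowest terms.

Multiply the conditional probabilities at each draw: 6/11 · 5/10 = 30/110 = 3/11.

3/11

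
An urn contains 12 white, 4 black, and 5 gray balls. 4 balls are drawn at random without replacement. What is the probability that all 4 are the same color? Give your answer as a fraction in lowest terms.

167/1995

There are C(21,4) = 5985 ways to draw 4 balls.
All same color: C(12,4) + C(4,4) + C(5,4) = 495 + 1 + 5 = 501.
Probability = 501/5985 = 167/1995.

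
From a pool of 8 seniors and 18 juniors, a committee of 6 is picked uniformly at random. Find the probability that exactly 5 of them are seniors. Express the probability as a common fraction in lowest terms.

Total number of selections: C(26,6) = 230230.
Selections with exactly 5 seniors: choose 5 of the 8 seniors and 1 of the 18 juniors, C(8,5)·C(18,1) = 56·18 = 1008.
Probability = 1008/230230 = 72/16445.

72/16445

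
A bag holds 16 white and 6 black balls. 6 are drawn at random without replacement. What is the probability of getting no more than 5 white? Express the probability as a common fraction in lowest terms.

865/969

There are C(22,6) = 74613 ways to choose the 6.
Favorable selections (no more than 5 white): C(16,0)·C(6,6) + C(16,1)·C(6,5) + C(16,2)·C(6,4) + C(16,3)·C(6,3) + C(16,4)·C(6,2) + C(16,5)·C(6,1) = 1 + 96 + 1800 + 11200 + 27300 + 26208 = 66605.
Probability = 66605/74613 = 865/969.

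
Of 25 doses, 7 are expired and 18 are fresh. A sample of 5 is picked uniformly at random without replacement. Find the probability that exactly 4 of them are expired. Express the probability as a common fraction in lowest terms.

The sample space is all 5-subsets of the 25: C(25,5) = 53130.
Selections with exactly 4 expired: choose 4 of the 7 expired and 1 of the 18 fresh, C(7,4)·C(18,1) = 35·18 = 630.
Probability = 630/53130 = 3/253.

3/253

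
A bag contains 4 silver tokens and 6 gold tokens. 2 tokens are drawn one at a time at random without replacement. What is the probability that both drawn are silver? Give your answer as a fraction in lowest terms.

2/15

Multiply the conditional probabilities at each draw: 4/10 · 3/9 = 12/90 = 2/15.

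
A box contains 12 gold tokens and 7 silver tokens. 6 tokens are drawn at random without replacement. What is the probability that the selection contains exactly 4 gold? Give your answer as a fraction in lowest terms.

Total number of selections: C(19,6) = 27132.
Selections with exactly 4 gold: choose 4 of the 12 gold and 2 of the 7 silver, C(12,4)·C(7,2) = 495·21 = 10395.
Probability = 10395/27132 = 495/1292.

495/1292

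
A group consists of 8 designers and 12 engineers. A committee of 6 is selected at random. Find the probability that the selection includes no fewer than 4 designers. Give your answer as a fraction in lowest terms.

Total selections: C(20,6) = 38760.
Favorable selections (no fewer than 4 designers): C(8,4)·C(12,2) + C(8,5)·C(12,1) + C(8,6)·C(12,0) = 4620 + 672 + 28 = 5320.
Probability = 5320/38760 = 7/51.

7/51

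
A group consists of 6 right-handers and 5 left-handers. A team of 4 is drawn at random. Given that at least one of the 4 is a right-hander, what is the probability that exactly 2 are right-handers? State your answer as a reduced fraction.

Work in counts. Selections with at least one right-hander: C(11,4) − C(5,4) = 330 − 5 = 325.
Of those, selections where exactly 2 are right-handers: C(6,2)·C(5,2) = 15·10 = 150.
Conditional probability = 150/325 = 6/13.

6/13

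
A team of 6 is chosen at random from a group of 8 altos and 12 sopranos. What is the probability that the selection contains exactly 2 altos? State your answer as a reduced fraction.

231/646

There are C(20,6) = 38760 ways to choose 6 from 20.
Selections with exactly 2 altos: choose 2 of the 8 altos and 4 of the 12 sopranos, C(8,2)·C(12,4) = 28·495 = 13860.
Probability = 13860/38760 = 231/646.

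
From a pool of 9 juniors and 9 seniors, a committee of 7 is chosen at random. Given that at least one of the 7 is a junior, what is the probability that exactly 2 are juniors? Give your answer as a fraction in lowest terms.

126/883

Work in counts. Selections with at least one junior: C(18,7) − C(9,7) = 31824 − 36 = 31788.
Of those, selections where exactly 2 are juniors: C(9,2)·C(9,5) = 36·126 = 4536.
Conditional probability = 4536/31788 = 126/883.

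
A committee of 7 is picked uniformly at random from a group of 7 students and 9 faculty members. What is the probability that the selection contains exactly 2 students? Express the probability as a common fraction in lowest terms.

The sample space is all 7-subsets of the 16: C(16,7) = 11440.
Selections with exactly 2 students: choose 2 of the 7 students and 5 of the 9 faculty members, C(7,2)·C(9,5) = 21·126 = 2646.
Probability = 2646/11440 = 1323/5720.

1323/5720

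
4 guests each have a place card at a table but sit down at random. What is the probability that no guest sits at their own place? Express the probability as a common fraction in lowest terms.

3/8

There are 4! = 24 seatings.
By inclusion-exclusion, seatings with no fixed points: C(4,0)·4! − C(4,1)·3! + C(4,2)·2! − C(4,3)·1! + C(4,4)·0! = 9.
Probability = 9/24 = 3/8.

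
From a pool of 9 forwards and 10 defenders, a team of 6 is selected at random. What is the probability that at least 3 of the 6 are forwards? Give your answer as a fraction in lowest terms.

There are C(19,6) = 27132 ways to choose the 6.
Favorable selections (at least 3 forwards): C(9,3)·C(10,3) + C(9,4)·C(10,2) + C(9,5)·C(10,1) + C(9,6)·C(10,0) = 10080 + 5670 + 1260 + 84 = 17094.
Probability = 17094/27132 = 407/646.

407/646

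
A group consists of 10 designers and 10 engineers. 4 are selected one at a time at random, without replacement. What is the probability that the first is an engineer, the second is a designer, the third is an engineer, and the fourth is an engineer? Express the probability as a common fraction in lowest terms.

20/323

Multiply the conditional probabilities at each draw: 10/20 · 10/19 · 9/18 · 8/17 = 7200/116280 = 20/323.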